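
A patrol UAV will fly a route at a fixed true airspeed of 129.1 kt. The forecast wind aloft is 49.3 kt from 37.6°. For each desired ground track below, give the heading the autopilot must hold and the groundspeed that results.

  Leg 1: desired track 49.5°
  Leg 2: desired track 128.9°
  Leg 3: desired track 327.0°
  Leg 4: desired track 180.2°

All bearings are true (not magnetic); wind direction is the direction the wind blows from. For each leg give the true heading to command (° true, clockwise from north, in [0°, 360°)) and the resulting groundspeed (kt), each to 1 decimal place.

Leg 1: heading=45.0°, groundspeed=80.5 kt
Leg 2: heading=106.5°, groundspeed=120.4 kt
Leg 3: heading=348.1°, groundspeed=104.1 kt
Leg 4: heading=166.8°, groundspeed=164.7 kt

Leg 1: desired track 49.5°; wind correction -4.5° → command heading 45.0°, groundspeed 80.5 kt
Leg 2: desired track 128.9°; wind correction -22.4° → command heading 106.5°, groundspeed 120.4 kt
Leg 3: desired track 327.0°; wind correction +21.1° → command heading 348.1°, groundspeed 104.1 kt
Leg 4: desired track 180.2°; wind correction -13.4° → command heading 166.8°, groundspeed 164.7 kt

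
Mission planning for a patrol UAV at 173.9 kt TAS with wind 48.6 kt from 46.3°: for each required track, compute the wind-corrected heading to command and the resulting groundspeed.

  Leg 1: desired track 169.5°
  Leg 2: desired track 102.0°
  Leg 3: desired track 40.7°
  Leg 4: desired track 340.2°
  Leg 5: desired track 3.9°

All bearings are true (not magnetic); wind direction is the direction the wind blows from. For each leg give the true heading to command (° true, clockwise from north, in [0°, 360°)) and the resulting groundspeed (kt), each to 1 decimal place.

Leg 1: heading=156.0°, groundspeed=195.7 kt
Leg 2: heading=88.7°, groundspeed=141.8 kt
Leg 3: heading=42.3°, groundspeed=125.5 kt
Leg 4: heading=355.0°, groundspeed=148.4 kt
Leg 5: heading=14.8°, groundspeed=134.9 kt

Leg 1: desired track 169.5°; wind correction -13.5° → command heading 156.0°, groundspeed 195.7 kt
Leg 2: desired track 102.0°; wind correction -13.3° → command heading 88.7°, groundspeed 141.8 kt
Leg 3: desired track 40.7°; wind correction +1.6° → command heading 42.3°, groundspeed 125.5 kt
Leg 4: desired track 340.2°; wind correction +14.8° → command heading 355.0°, groundspeed 148.4 kt
Leg 5: desired track 3.9°; wind correction +10.9° → command heading 14.8°, groundspeed 134.9 kt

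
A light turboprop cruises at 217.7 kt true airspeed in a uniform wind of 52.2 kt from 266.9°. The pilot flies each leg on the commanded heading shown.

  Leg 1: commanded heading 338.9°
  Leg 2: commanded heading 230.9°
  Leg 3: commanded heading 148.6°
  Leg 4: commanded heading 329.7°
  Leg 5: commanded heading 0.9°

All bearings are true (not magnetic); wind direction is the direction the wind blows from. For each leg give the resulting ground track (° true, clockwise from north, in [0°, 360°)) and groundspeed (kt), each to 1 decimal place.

Leg 1: heading 338.9°; drift +13.8° → track 352.7°, groundspeed 207.6 kt
Leg 2: heading 230.9°; drift -9.9° → track 221.0°, groundspeed 178.1 kt
Leg 3: heading 148.6°; drift -10.7° → track 137.9°, groundspeed 246.8 kt
Leg 4: heading 329.7°; drift +13.5° → track 343.2°, groundspeed 199.3 kt
Leg 5: heading 0.9°; drift +13.2° → track 14.1°, groundspeed 227.4 kt

Leg 1: track=352.7°, groundspeed=207.6 kt
Leg 2: track=221.0°, groundspeed=178.1 kt
Leg 3: track=137.9°, groundspeed=246.8 kt
Leg 4: track=343.2°, groundspeed=199.3 kt
Leg 5: track=14.1°, groundspeed=227.4 kt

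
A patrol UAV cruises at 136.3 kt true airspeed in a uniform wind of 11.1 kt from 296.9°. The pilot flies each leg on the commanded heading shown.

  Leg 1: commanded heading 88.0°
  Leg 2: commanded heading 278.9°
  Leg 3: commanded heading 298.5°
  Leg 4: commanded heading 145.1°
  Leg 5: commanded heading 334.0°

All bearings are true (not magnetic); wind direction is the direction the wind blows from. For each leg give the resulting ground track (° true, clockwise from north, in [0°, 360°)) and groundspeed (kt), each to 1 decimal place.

Leg 1: heading 88.0°; drift +2.1° → track 90.1°, groundspeed 146.1 kt
Leg 2: heading 278.9°; drift -1.6° → track 277.3°, groundspeed 125.8 kt
Leg 3: heading 298.5°; drift +0.1° → track 298.6°, groundspeed 125.2 kt
Leg 4: heading 145.1°; drift -2.1° → track 143.0°, groundspeed 146.2 kt
Leg 5: heading 334.0°; drift +3.0° → track 337.0°, groundspeed 127.6 kt

Leg 1: track=90.1°, groundspeed=146.1 kt
Leg 2: track=277.3°, groundspeed=125.8 kt
Leg 3: track=298.6°, groundspeed=125.2 kt
Leg 4: track=143.0°, groundspeed=146.2 kt
Leg 5: track=337.0°, groundspeed=127.6 kt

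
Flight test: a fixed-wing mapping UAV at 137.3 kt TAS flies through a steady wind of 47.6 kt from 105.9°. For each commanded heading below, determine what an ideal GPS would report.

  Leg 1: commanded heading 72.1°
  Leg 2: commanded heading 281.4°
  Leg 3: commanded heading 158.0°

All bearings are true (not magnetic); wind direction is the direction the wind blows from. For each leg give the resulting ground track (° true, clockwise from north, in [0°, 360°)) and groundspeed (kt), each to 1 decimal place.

Leg 1: track=56.9°, groundspeed=101.3 kt
Leg 2: track=282.6°, groundspeed=184.8 kt
Leg 3: track=177.2°, groundspeed=114.4 kt

Leg 1: heading 72.1°; drift -15.2° → track 56.9°, groundspeed 101.3 kt
Leg 2: heading 281.4°; drift +1.2° → track 282.6°, groundspeed 184.8 kt
Leg 3: heading 158.0°; drift +19.2° → track 177.2°, groundspeed 114.4 kt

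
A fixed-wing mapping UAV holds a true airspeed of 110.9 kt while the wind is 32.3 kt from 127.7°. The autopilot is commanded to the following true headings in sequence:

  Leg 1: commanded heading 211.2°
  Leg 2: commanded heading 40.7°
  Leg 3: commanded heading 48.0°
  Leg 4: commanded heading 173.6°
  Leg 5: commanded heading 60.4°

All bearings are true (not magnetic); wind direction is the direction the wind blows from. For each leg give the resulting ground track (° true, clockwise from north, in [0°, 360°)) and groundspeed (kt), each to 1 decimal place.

Leg 1: track=227.9°, groundspeed=111.9 kt
Leg 2: track=24.2°, groundspeed=113.9 kt
Leg 3: track=31.2°, groundspeed=109.8 kt
Leg 4: track=188.3°, groundspeed=91.4 kt
Leg 5: track=43.6°, groundspeed=102.8 kt

Leg 1: heading 211.2°; drift +16.7° → track 227.9°, groundspeed 111.9 kt
Leg 2: heading 40.7°; drift -16.5° → track 24.2°, groundspeed 113.9 kt
Leg 3: heading 48.0°; drift -16.8° → track 31.2°, groundspeed 109.8 kt
Leg 4: heading 173.6°; drift +14.7° → track 188.3°, groundspeed 91.4 kt
Leg 5: heading 60.4°; drift -16.8° → track 43.6°, groundspeed 102.8 kt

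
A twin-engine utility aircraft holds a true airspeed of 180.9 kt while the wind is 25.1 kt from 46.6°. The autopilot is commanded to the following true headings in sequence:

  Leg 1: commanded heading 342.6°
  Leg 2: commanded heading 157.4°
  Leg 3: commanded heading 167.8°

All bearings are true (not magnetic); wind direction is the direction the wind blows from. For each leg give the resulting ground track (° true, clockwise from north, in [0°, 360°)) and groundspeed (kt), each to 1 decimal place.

Leg 1: heading 342.6°; drift -7.6° → track 335.0°, groundspeed 171.4 kt
Leg 2: heading 157.4°; drift +7.0° → track 164.4°, groundspeed 191.3 kt
Leg 3: heading 167.8°; drift +6.3° → track 174.1°, groundspeed 195.1 kt

Leg 1: track=335.0°, groundspeed=171.4 kt
Leg 2: track=164.4°, groundspeed=191.3 kt
Leg 3: track=174.1°, groundspeed=195.1 kt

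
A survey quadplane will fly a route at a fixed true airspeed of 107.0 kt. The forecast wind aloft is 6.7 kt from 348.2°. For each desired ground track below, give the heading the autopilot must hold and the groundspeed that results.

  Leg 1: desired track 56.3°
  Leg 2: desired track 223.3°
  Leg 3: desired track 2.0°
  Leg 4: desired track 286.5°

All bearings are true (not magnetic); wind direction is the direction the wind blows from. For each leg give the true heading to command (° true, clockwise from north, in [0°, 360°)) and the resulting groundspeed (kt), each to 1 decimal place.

Leg 1: desired track 56.3°; wind correction -3.3° → command heading 53.0°, groundspeed 104.3 kt
Leg 2: desired track 223.3°; wind correction +2.9° → command heading 226.2°, groundspeed 110.7 kt
Leg 3: desired track 2.0°; wind correction -0.9° → command heading 1.1°, groundspeed 100.5 kt
Leg 4: desired track 286.5°; wind correction +3.2° → command heading 289.7°, groundspeed 103.7 kt

Leg 1: heading=53.0°, groundspeed=104.3 kt
Leg 2: heading=226.2°, groundspeed=110.7 kt
Leg 3: heading=1.1°, groundspeed=100.5 kt
Leg 4: heading=289.7°, groundspeed=103.7 kt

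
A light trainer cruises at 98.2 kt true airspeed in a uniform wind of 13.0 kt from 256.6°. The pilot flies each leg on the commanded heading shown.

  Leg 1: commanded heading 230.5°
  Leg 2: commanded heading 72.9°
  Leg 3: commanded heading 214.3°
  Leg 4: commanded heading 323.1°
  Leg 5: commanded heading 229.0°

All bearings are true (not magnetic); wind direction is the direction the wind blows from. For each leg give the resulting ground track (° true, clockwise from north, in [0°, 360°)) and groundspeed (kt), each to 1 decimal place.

Leg 1: track=226.7°, groundspeed=86.7 kt
Leg 2: track=73.3°, groundspeed=111.2 kt
Leg 3: track=208.7°, groundspeed=89.0 kt
Leg 4: track=330.4°, groundspeed=93.8 kt
Leg 5: track=225.0°, groundspeed=86.9 kt

Leg 1: heading 230.5°; drift -3.8° → track 226.7°, groundspeed 86.7 kt
Leg 2: heading 72.9°; drift +0.4° → track 73.3°, groundspeed 111.2 kt
Leg 3: heading 214.3°; drift -5.6° → track 208.7°, groundspeed 89.0 kt
Leg 4: heading 323.1°; drift +7.3° → track 330.4°, groundspeed 93.8 kt
Leg 5: heading 229.0°; drift -4.0° → track 225.0°, groundspeed 86.9 kt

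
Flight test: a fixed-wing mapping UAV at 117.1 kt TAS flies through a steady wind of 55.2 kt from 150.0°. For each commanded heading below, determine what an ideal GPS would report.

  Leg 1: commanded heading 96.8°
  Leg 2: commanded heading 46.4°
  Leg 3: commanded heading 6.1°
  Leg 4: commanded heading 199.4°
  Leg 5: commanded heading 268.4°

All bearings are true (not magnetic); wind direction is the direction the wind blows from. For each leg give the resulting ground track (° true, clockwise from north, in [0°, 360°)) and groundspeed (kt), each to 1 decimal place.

Leg 1: heading 96.8°; drift -27.7° → track 69.1°, groundspeed 94.9 kt
Leg 2: heading 46.4°; drift -22.4° → track 24.0°, groundspeed 140.7 kt
Leg 3: heading 6.1°; drift -11.4° → track 354.7°, groundspeed 164.9 kt
Leg 4: heading 199.4°; drift +27.3° → track 226.7°, groundspeed 91.4 kt
Leg 5: heading 268.4°; drift +18.7° → track 287.1°, groundspeed 151.4 kt

Leg 1: track=69.1°, groundspeed=94.9 kt
Leg 2: track=24.0°, groundspeed=140.7 kt
Leg 3: track=354.7°, groundspeed=164.9 kt
Leg 4: track=226.7°, groundspeed=91.4 kt
Leg 5: track=287.1°, groundspeed=151.4 kt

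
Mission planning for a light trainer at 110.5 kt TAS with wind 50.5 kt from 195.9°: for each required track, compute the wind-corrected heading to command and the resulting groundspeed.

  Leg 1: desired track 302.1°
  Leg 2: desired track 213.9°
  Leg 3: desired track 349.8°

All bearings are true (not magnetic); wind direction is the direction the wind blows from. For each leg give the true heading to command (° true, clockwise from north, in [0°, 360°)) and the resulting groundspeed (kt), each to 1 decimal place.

Leg 1: heading=276.1°, groundspeed=113.4 kt
Leg 2: heading=205.8°, groundspeed=61.4 kt
Leg 3: heading=338.2°, groundspeed=153.6 kt

Leg 1: desired track 302.1°; wind correction -26.0° → command heading 276.1°, groundspeed 113.4 kt
Leg 2: desired track 213.9°; wind correction -8.1° → command heading 205.8°, groundspeed 61.4 kt
Leg 3: desired track 349.8°; wind correction -11.6° → command heading 338.2°, groundspeed 153.6 kt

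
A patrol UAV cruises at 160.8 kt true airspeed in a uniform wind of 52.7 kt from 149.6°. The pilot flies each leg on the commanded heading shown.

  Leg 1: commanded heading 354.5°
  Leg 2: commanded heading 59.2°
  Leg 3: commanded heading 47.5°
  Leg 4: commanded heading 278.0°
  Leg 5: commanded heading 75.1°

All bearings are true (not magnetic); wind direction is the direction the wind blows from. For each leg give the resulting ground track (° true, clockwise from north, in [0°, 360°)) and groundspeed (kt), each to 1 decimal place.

Leg 1: heading 354.5°; drift -6.1° → track 348.4°, groundspeed 209.8 kt
Leg 2: heading 59.2°; drift -18.1° → track 41.1°, groundspeed 169.6 kt
Leg 3: heading 47.5°; drift -16.7° → track 30.8°, groundspeed 179.4 kt
Leg 4: heading 278.0°; drift +12.0° → track 290.0°, groundspeed 197.9 kt
Leg 5: heading 75.1°; drift -19.1° → track 56.0°, groundspeed 155.3 kt

Leg 1: track=348.4°, groundspeed=209.8 kt
Leg 2: track=41.1°, groundspeed=169.6 kt
Leg 3: track=30.8°, groundspeed=179.4 kt
Leg 4: track=290.0°, groundspeed=197.9 kt
Leg 5: track=56.0°, groundspeed=155.3 kt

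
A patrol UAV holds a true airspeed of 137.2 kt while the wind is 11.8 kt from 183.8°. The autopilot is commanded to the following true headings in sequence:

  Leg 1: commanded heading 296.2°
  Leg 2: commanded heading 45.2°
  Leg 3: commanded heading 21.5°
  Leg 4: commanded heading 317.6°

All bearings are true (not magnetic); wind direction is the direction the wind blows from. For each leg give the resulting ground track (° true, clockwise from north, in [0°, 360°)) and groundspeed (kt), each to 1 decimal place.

Leg 1: track=300.6°, groundspeed=142.1 kt
Leg 2: track=42.1°, groundspeed=146.3 kt
Leg 3: track=20.1°, groundspeed=148.5 kt
Leg 4: track=321.0°, groundspeed=145.6 kt

Leg 1: heading 296.2°; drift +4.4° → track 300.6°, groundspeed 142.1 kt
Leg 2: heading 45.2°; drift -3.1° → track 42.1°, groundspeed 146.3 kt
Leg 3: heading 21.5°; drift -1.4° → track 20.1°, groundspeed 148.5 kt
Leg 4: heading 317.6°; drift +3.4° → track 321.0°, groundspeed 145.6 kt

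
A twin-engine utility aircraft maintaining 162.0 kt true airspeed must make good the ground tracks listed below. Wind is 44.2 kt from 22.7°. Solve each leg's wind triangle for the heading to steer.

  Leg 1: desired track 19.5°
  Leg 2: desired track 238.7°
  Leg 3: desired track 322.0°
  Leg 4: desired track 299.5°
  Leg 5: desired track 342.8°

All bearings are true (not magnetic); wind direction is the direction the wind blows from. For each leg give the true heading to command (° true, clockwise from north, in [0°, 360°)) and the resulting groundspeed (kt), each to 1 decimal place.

Leg 1: desired track 19.5°; wind correction +0.9° → command heading 20.4°, groundspeed 117.9 kt
Leg 2: desired track 238.7°; wind correction +9.2° → command heading 247.9°, groundspeed 195.7 kt
Leg 3: desired track 322.0°; wind correction +13.8° → command heading 335.8°, groundspeed 135.7 kt
Leg 4: desired track 299.5°; wind correction +15.7° → command heading 315.2°, groundspeed 150.7 kt
Leg 5: desired track 342.8°; wind correction +10.1° → command heading 352.9°, groundspeed 125.6 kt

Leg 1: heading=20.4°, groundspeed=117.9 kt
Leg 2: heading=247.9°, groundspeed=195.7 kt
Leg 3: heading=335.8°, groundspeed=135.7 kt
Leg 4: heading=315.2°, groundspeed=150.7 kt
Leg 5: heading=352.9°, groundspeed=125.6 kt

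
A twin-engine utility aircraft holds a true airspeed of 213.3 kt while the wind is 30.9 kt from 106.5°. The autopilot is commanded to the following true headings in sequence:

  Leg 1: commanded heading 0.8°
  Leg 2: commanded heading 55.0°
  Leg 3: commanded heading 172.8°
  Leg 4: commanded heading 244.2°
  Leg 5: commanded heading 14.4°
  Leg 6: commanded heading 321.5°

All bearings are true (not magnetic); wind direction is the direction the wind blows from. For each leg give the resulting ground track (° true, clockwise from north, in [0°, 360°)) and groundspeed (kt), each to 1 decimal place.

Leg 1: heading 0.8°; drift -7.6° → track 353.2°, groundspeed 223.6 kt
Leg 2: heading 55.0°; drift -7.1° → track 47.9°, groundspeed 195.6 kt
Leg 3: heading 172.8°; drift +8.0° → track 180.8°, groundspeed 202.9 kt
Leg 4: heading 244.2°; drift +5.0° → track 249.2°, groundspeed 237.1 kt
Leg 5: heading 14.4°; drift -8.2° → track 6.2°, groundspeed 216.6 kt
Leg 6: heading 321.5°; drift -4.2° → track 317.3°, groundspeed 239.3 kt

Leg 1: track=353.2°, groundspeed=223.6 kt
Leg 2: track=47.9°, groundspeed=195.6 kt
Leg 3: track=180.8°, groundspeed=202.9 kt
Leg 4: track=249.2°, groundspeed=237.1 kt
Leg 5: track=6.2°, groundspeed=216.6 kt
Leg 6: track=317.3°, groundspeed=239.3 kt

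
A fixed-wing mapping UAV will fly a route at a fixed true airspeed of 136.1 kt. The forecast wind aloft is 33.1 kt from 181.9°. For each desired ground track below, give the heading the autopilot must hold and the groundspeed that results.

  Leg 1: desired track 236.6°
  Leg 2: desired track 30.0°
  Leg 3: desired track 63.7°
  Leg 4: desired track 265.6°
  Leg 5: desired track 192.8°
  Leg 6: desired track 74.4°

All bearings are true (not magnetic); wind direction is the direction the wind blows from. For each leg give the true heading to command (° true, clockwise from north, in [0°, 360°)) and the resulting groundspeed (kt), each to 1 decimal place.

Leg 1: desired track 236.6°; wind correction -11.4° → command heading 225.2°, groundspeed 114.3 kt
Leg 2: desired track 30.0°; wind correction +6.6° → command heading 36.6°, groundspeed 164.4 kt
Leg 3: desired track 63.7°; wind correction +12.4° → command heading 76.1°, groundspeed 148.6 kt
Leg 4: desired track 265.6°; wind correction -14.0° → command heading 251.6°, groundspeed 128.4 kt
Leg 5: desired track 192.8°; wind correction -2.6° → command heading 190.2°, groundspeed 103.5 kt
Leg 6: desired track 74.4°; wind correction +13.4° → command heading 87.8°, groundspeed 142.3 kt

Leg 1: heading=225.2°, groundspeed=114.3 kt
Leg 2: heading=36.6°, groundspeed=164.4 kt
Leg 3: heading=76.1°, groundspeed=148.6 kt
Leg 4: heading=251.6°, groundspeed=128.4 kt
Leg 5: heading=190.2°, groundspeed=103.5 kt
Leg 6: heading=87.8°, groundspeed=142.3 kt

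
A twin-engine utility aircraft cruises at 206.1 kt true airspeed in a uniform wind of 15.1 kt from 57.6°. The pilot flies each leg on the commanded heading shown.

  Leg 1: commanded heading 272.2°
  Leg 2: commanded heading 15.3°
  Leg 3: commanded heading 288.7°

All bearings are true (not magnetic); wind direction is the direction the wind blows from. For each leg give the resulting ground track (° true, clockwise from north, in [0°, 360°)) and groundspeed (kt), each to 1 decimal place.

Leg 1: heading 272.2°; drift -2.2° → track 270.0°, groundspeed 218.7 kt
Leg 2: heading 15.3°; drift -3.0° → track 12.3°, groundspeed 195.2 kt
Leg 3: heading 288.7°; drift -3.1° → track 285.6°, groundspeed 215.9 kt

Leg 1: track=270.0°, groundspeed=218.7 kt
Leg 2: track=12.3°, groundspeed=195.2 kt
Leg 3: track=285.6°, groundspeed=215.9 kt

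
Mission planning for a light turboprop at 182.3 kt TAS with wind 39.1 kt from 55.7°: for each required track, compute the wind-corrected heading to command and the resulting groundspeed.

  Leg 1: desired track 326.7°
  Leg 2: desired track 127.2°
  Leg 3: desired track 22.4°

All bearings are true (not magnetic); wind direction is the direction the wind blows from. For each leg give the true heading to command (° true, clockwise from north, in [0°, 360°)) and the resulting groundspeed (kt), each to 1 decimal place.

Leg 1: heading=339.1°, groundspeed=177.4 kt
Leg 2: heading=115.5°, groundspeed=166.1 kt
Leg 3: heading=29.2°, groundspeed=148.4 kt

Leg 1: desired track 326.7°; wind correction +12.4° → command heading 339.1°, groundspeed 177.4 kt
Leg 2: desired track 127.2°; wind correction -11.7° → command heading 115.5°, groundspeed 166.1 kt
Leg 3: desired track 22.4°; wind correction +6.8° → command heading 29.2°, groundspeed 148.4 kt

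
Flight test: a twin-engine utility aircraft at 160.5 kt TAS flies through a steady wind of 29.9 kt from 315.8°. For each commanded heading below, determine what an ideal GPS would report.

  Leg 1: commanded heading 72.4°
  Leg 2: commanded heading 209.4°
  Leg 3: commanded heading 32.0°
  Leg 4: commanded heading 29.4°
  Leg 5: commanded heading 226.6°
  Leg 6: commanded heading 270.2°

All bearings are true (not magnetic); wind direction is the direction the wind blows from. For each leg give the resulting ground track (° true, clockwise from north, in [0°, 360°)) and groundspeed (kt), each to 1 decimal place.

Leg 1: track=81.1°, groundspeed=175.9 kt
Leg 2: track=199.8°, groundspeed=171.4 kt
Leg 3: track=42.7°, groundspeed=156.1 kt
Leg 4: track=40.1°, groundspeed=154.7 kt
Leg 5: track=216.0°, groundspeed=162.9 kt
Leg 6: track=261.5°, groundspeed=141.2 kt

Leg 1: heading 72.4°; drift +8.7° → track 81.1°, groundspeed 175.9 kt
Leg 2: heading 209.4°; drift -9.6° → track 199.8°, groundspeed 171.4 kt
Leg 3: heading 32.0°; drift +10.7° → track 42.7°, groundspeed 156.1 kt
Leg 4: heading 29.4°; drift +10.7° → track 40.1°, groundspeed 154.7 kt
Leg 5: heading 226.6°; drift -10.6° → track 216.0°, groundspeed 162.9 kt
Leg 6: heading 270.2°; drift -8.7° → track 261.5°, groundspeed 141.2 kt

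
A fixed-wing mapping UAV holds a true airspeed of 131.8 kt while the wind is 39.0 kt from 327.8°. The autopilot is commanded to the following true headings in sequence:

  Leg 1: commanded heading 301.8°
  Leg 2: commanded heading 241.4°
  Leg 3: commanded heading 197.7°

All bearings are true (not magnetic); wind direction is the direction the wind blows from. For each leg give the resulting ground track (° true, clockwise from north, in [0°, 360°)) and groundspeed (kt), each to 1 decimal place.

Leg 1: heading 301.8°; drift -10.0° → track 291.8°, groundspeed 98.2 kt
Leg 2: heading 241.4°; drift -16.7° → track 224.7°, groundspeed 135.1 kt
Leg 3: heading 197.7°; drift -10.8° → track 186.9°, groundspeed 159.7 kt

Leg 1: track=291.8°, groundspeed=98.2 kt
Leg 2: track=224.7°, groundspeed=135.1 kt
Leg 3: track=186.9°, groundspeed=159.7 kt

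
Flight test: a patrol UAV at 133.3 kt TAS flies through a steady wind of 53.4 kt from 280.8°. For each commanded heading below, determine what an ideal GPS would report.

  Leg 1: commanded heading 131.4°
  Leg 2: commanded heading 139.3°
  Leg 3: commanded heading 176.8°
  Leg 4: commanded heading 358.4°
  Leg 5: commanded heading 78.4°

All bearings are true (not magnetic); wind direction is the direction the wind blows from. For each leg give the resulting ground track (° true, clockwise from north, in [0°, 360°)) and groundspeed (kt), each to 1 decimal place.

Leg 1: track=122.8°, groundspeed=181.3 kt
Leg 2: track=128.5°, groundspeed=178.2 kt
Leg 3: track=157.3°, groundspeed=155.1 kt
Leg 4: track=21.6°, groundspeed=132.5 kt
Leg 5: track=84.8°, groundspeed=183.8 kt

Leg 1: heading 131.4°; drift -8.6° → track 122.8°, groundspeed 181.3 kt
Leg 2: heading 139.3°; drift -10.8° → track 128.5°, groundspeed 178.2 kt
Leg 3: heading 176.8°; drift -19.5° → track 157.3°, groundspeed 155.1 kt
Leg 4: heading 358.4°; drift +23.2° → track 21.6°, groundspeed 132.5 kt
Leg 5: heading 78.4°; drift +6.4° → track 84.8°, groundspeed 183.8 kt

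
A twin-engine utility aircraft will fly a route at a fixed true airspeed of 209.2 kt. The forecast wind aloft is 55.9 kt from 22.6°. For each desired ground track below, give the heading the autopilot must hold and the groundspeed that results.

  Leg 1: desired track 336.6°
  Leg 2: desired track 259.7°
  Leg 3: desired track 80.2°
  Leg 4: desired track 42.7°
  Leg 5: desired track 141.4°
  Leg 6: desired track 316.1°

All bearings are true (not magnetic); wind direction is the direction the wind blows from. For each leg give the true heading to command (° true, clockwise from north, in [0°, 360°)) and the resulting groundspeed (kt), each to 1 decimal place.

Leg 1: heading=347.7°, groundspeed=166.5 kt
Leg 2: heading=272.7°, groundspeed=234.2 kt
Leg 3: heading=67.2°, groundspeed=173.9 kt
Leg 4: heading=37.4°, groundspeed=155.8 kt
Leg 5: heading=127.9°, groundspeed=230.3 kt
Leg 6: heading=330.3°, groundspeed=180.5 kt

Leg 1: desired track 336.6°; wind correction +11.1° → command heading 347.7°, groundspeed 166.5 kt
Leg 2: desired track 259.7°; wind correction +13.0° → command heading 272.7°, groundspeed 234.2 kt
Leg 3: desired track 80.2°; wind correction -13.0° → command heading 67.2°, groundspeed 173.9 kt
Leg 4: desired track 42.7°; wind correction -5.3° → command heading 37.4°, groundspeed 155.8 kt
Leg 5: desired track 141.4°; wind correction -13.5° → command heading 127.9°, groundspeed 230.3 kt
Leg 6: desired track 316.1°; wind correction +14.2° → command heading 330.3°, groundspeed 180.5 kt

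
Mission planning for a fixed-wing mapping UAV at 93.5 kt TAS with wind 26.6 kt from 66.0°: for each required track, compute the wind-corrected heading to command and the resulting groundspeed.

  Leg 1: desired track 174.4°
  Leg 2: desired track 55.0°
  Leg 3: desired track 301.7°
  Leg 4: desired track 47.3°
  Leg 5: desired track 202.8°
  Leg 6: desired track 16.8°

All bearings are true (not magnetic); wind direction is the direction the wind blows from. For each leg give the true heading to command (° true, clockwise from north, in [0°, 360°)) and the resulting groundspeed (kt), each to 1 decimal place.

Leg 1: heading=158.7°, groundspeed=98.4 kt
Leg 2: heading=58.1°, groundspeed=67.3 kt
Leg 3: heading=315.3°, groundspeed=105.9 kt
Leg 4: heading=52.5°, groundspeed=67.9 kt
Leg 5: heading=191.6°, groundspeed=111.1 kt
Leg 6: heading=29.2°, groundspeed=73.9 kt

Leg 1: desired track 174.4°; wind correction -15.7° → command heading 158.7°, groundspeed 98.4 kt
Leg 2: desired track 55.0°; wind correction +3.1° → command heading 58.1°, groundspeed 67.3 kt
Leg 3: desired track 301.7°; wind correction +13.6° → command heading 315.3°, groundspeed 105.9 kt
Leg 4: desired track 47.3°; wind correction +5.2° → command heading 52.5°, groundspeed 67.9 kt
Leg 5: desired track 202.8°; wind correction -11.2° → command heading 191.6°, groundspeed 111.1 kt
Leg 6: desired track 16.8°; wind correction +12.4° → command heading 29.2°, groundspeed 73.9 kt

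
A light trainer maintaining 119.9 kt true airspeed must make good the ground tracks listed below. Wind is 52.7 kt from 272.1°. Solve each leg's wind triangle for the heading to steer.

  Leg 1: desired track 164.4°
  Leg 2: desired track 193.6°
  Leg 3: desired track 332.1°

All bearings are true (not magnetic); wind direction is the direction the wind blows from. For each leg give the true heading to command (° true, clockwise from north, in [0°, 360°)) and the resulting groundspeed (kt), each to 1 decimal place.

Leg 1: heading=189.2°, groundspeed=124.9 kt
Leg 2: heading=219.1°, groundspeed=97.7 kt
Leg 3: heading=309.7°, groundspeed=84.5 kt

Leg 1: desired track 164.4°; wind correction +24.8° → command heading 189.2°, groundspeed 124.9 kt
Leg 2: desired track 193.6°; wind correction +25.5° → command heading 219.1°, groundspeed 97.7 kt
Leg 3: desired track 332.1°; wind correction -22.4° → command heading 309.7°, groundspeed 84.5 kt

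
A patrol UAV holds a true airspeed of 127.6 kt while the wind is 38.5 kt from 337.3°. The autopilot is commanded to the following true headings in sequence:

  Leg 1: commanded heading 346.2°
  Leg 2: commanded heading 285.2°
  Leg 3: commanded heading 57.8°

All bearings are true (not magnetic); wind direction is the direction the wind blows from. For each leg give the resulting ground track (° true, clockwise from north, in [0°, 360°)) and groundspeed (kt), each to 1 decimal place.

Leg 1: track=350.0°, groundspeed=89.8 kt
Leg 2: track=268.9°, groundspeed=108.3 kt
Leg 3: track=75.2°, groundspeed=127.1 kt

Leg 1: heading 346.2°; drift +3.8° → track 350.0°, groundspeed 89.8 kt
Leg 2: heading 285.2°; drift -16.3° → track 268.9°, groundspeed 108.3 kt
Leg 3: heading 57.8°; drift +17.4° → track 75.2°, groundspeed 127.1 kt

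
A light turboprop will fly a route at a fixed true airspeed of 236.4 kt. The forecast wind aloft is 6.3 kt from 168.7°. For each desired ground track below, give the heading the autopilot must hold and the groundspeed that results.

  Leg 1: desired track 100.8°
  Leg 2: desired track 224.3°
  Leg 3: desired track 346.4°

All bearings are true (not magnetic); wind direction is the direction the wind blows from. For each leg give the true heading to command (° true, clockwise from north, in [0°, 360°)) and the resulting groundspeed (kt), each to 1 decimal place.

Leg 1: desired track 100.8°; wind correction +1.4° → command heading 102.2°, groundspeed 234.0 kt
Leg 2: desired track 224.3°; wind correction -1.3° → command heading 223.0°, groundspeed 232.8 kt
Leg 3: desired track 346.4°; wind correction -0.1° → command heading 346.3°, groundspeed 242.7 kt

Leg 1: heading=102.2°, groundspeed=234.0 kt
Leg 2: heading=223.0°, groundspeed=232.8 kt
Leg 3: heading=346.3°, groundspeed=242.7 kt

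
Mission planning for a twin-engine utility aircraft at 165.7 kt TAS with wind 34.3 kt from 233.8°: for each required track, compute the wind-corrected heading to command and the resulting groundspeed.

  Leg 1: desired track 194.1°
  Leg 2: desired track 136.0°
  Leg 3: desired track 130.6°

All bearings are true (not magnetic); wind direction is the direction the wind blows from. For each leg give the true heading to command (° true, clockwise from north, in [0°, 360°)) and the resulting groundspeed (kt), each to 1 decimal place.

Leg 1: desired track 194.1°; wind correction +7.6° → command heading 201.7°, groundspeed 137.9 kt
Leg 2: desired track 136.0°; wind correction +11.8° → command heading 147.8°, groundspeed 166.8 kt
Leg 3: desired track 130.6°; wind correction +11.6° → command heading 142.2°, groundspeed 170.1 kt

Leg 1: heading=201.7°, groundspeed=137.9 kt
Leg 2: heading=147.8°, groundspeed=166.8 kt
Leg 3: heading=142.2°, groundspeed=170.1 kt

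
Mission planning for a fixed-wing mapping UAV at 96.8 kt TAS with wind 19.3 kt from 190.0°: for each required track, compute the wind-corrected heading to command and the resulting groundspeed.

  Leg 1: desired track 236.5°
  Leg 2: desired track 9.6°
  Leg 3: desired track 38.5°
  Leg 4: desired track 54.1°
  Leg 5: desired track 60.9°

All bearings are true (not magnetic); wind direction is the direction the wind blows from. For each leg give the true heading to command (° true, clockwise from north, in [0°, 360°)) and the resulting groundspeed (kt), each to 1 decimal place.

Leg 1: heading=228.2°, groundspeed=82.5 kt
Leg 2: heading=9.5°, groundspeed=116.1 kt
Leg 3: heading=44.0°, groundspeed=113.3 kt
Leg 4: heading=62.1°, groundspeed=109.7 kt
Leg 5: heading=69.8°, groundspeed=107.8 kt

Leg 1: desired track 236.5°; wind correction -8.3° → command heading 228.2°, groundspeed 82.5 kt
Leg 2: desired track 9.6°; wind correction -0.1° → command heading 9.5°, groundspeed 116.1 kt
Leg 3: desired track 38.5°; wind correction +5.5° → command heading 44.0°, groundspeed 113.3 kt
Leg 4: desired track 54.1°; wind correction +8.0° → command heading 62.1°, groundspeed 109.7 kt
Leg 5: desired track 60.9°; wind correction +8.9° → command heading 69.8°, groundspeed 107.8 kt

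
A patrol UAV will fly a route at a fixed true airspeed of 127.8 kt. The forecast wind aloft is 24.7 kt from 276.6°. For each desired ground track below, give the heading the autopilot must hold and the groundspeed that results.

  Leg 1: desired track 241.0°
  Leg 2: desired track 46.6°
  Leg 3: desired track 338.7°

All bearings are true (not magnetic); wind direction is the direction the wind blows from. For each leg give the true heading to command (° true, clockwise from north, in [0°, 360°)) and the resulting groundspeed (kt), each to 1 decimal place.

Leg 1: heading=247.5°, groundspeed=106.9 kt
Leg 2: heading=38.1°, groundspeed=142.3 kt
Leg 3: heading=328.9°, groundspeed=114.4 kt

Leg 1: desired track 241.0°; wind correction +6.5° → command heading 247.5°, groundspeed 106.9 kt
Leg 2: desired track 46.6°; wind correction -8.5° → command heading 38.1°, groundspeed 142.3 kt
Leg 3: desired track 338.7°; wind correction -9.8° → command heading 328.9°, groundspeed 114.4 kt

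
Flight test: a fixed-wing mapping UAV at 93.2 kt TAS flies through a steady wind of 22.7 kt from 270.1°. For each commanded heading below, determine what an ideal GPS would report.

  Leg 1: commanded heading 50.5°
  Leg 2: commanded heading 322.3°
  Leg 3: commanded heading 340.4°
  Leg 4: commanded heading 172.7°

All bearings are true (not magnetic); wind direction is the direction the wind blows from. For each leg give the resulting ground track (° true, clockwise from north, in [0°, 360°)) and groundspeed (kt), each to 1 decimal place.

Leg 1: track=57.9°, groundspeed=111.6 kt
Leg 2: track=335.0°, groundspeed=81.3 kt
Leg 3: track=354.4°, groundspeed=88.2 kt
Leg 4: track=159.5°, groundspeed=98.7 kt

Leg 1: heading 50.5°; drift +7.4° → track 57.9°, groundspeed 111.6 kt
Leg 2: heading 322.3°; drift +12.7° → track 335.0°, groundspeed 81.3 kt
Leg 3: heading 340.4°; drift +14.0° → track 354.4°, groundspeed 88.2 kt
Leg 4: heading 172.7°; drift -13.2° → track 159.5°, groundspeed 98.7 kt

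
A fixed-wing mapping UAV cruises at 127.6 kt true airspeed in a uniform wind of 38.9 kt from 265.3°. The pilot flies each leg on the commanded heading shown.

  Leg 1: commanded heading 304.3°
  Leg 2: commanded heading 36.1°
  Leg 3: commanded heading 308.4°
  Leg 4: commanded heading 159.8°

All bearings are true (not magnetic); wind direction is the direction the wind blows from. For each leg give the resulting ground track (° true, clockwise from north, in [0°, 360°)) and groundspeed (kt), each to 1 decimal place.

Leg 1: heading 304.3°; drift +14.1° → track 318.4°, groundspeed 100.4 kt
Leg 2: heading 36.1°; drift +10.9° → track 47.0°, groundspeed 155.8 kt
Leg 3: heading 308.4°; drift +15.0° → track 323.4°, groundspeed 102.7 kt
Leg 4: heading 159.8°; drift -15.2° → track 144.6°, groundspeed 143.0 kt

Leg 1: track=318.4°, groundspeed=100.4 kt
Leg 2: track=47.0°, groundspeed=155.8 kt
Leg 3: track=323.4°, groundspeed=102.7 kt
Leg 4: track=144.6°, groundspeed=143.0 kt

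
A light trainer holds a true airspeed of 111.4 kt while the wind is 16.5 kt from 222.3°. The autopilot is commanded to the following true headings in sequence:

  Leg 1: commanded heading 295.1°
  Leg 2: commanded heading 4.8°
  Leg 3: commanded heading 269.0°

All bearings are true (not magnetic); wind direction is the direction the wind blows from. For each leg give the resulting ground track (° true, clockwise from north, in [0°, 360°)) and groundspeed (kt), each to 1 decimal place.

Leg 1: heading 295.1°; drift +8.4° → track 303.5°, groundspeed 107.7 kt
Leg 2: heading 4.8°; drift +4.6° → track 9.4°, groundspeed 124.9 kt
Leg 3: heading 269.0°; drift +6.8° → track 275.8°, groundspeed 100.8 kt

Leg 1: track=303.5°, groundspeed=107.7 kt
Leg 2: track=9.4°, groundspeed=124.9 kt
Leg 3: track=275.8°, groundspeed=100.8 kt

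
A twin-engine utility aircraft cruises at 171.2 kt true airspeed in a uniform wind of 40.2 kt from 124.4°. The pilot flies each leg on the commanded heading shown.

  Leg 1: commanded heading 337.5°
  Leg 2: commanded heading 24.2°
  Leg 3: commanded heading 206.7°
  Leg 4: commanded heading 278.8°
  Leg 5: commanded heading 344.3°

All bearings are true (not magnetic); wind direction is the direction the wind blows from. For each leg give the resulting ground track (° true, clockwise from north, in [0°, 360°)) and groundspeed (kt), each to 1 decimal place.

Leg 1: track=331.4°, groundspeed=206.0 kt
Leg 2: track=11.7°, groundspeed=182.7 kt
Leg 3: track=220.2°, groundspeed=170.5 kt
Leg 4: track=283.6°, groundspeed=208.2 kt
Leg 5: track=337.0°, groundspeed=203.7 kt

Leg 1: heading 337.5°; drift -6.1° → track 331.4°, groundspeed 206.0 kt
Leg 2: heading 24.2°; drift -12.5° → track 11.7°, groundspeed 182.7 kt
Leg 3: heading 206.7°; drift +13.5° → track 220.2°, groundspeed 170.5 kt
Leg 4: heading 278.8°; drift +4.8° → track 283.6°, groundspeed 208.2 kt
Leg 5: heading 344.3°; drift -7.3° → track 337.0°, groundspeed 203.7 kt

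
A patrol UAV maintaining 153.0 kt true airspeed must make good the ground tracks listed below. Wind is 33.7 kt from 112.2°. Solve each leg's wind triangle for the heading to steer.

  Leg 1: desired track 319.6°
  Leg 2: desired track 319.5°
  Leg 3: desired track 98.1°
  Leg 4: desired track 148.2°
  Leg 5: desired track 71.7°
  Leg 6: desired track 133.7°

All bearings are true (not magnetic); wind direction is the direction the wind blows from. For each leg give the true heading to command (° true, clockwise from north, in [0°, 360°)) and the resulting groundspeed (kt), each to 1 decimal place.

Leg 1: desired track 319.6°; wind correction +5.8° → command heading 325.4°, groundspeed 182.1 kt
Leg 2: desired track 319.5°; wind correction +5.8° → command heading 325.3°, groundspeed 182.2 kt
Leg 3: desired track 98.1°; wind correction +3.1° → command heading 101.2°, groundspeed 120.1 kt
Leg 4: desired track 148.2°; wind correction -7.4° → command heading 140.8°, groundspeed 124.4 kt
Leg 5: desired track 71.7°; wind correction +8.2° → command heading 79.9°, groundspeed 125.8 kt
Leg 6: desired track 133.7°; wind correction -4.6° → command heading 129.1°, groundspeed 121.1 kt

Leg 1: heading=325.4°, groundspeed=182.1 kt
Leg 2: heading=325.3°, groundspeed=182.2 kt
Leg 3: heading=101.2°, groundspeed=120.1 kt
Leg 4: heading=140.8°, groundspeed=124.4 kt
Leg 5: heading=79.9°, groundspeed=125.8 kt
Leg 6: heading=129.1°, groundspeed=121.1 kt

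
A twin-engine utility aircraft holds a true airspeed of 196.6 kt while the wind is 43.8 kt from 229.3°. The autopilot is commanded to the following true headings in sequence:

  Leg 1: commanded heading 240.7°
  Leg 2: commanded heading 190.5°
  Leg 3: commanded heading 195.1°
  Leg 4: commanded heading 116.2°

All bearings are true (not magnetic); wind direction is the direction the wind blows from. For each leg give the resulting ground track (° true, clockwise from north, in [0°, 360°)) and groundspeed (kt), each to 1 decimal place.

Leg 1: track=243.9°, groundspeed=153.9 kt
Leg 2: track=180.9°, groundspeed=164.8 kt
Leg 3: track=186.4°, groundspeed=162.3 kt
Leg 4: track=105.5°, groundspeed=217.5 kt

Leg 1: heading 240.7°; drift +3.2° → track 243.9°, groundspeed 153.9 kt
Leg 2: heading 190.5°; drift -9.6° → track 180.9°, groundspeed 164.8 kt
Leg 3: heading 195.1°; drift -8.7° → track 186.4°, groundspeed 162.3 kt
Leg 4: heading 116.2°; drift -10.7° → track 105.5°, groundspeed 217.5 kt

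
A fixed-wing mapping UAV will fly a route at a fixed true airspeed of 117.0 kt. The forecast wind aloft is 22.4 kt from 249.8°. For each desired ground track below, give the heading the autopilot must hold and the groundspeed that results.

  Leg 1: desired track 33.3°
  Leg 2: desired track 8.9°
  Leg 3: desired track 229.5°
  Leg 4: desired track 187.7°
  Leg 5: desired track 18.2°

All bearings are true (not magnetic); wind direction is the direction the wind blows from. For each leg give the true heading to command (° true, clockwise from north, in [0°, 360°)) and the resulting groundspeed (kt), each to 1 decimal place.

Leg 1: heading=26.8°, groundspeed=134.2 kt
Leg 2: heading=359.3°, groundspeed=126.2 kt
Leg 3: heading=233.3°, groundspeed=95.7 kt
Leg 4: heading=197.4°, groundspeed=104.8 kt
Leg 5: heading=9.6°, groundspeed=129.6 kt

Leg 1: desired track 33.3°; wind correction -6.5° → command heading 26.8°, groundspeed 134.2 kt
Leg 2: desired track 8.9°; wind correction -9.6° → command heading 359.3°, groundspeed 126.2 kt
Leg 3: desired track 229.5°; wind correction +3.8° → command heading 233.3°, groundspeed 95.7 kt
Leg 4: desired track 187.7°; wind correction +9.7° → command heading 197.4°, groundspeed 104.8 kt
Leg 5: desired track 18.2°; wind correction -8.6° → command heading 9.6°, groundspeed 129.6 kt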